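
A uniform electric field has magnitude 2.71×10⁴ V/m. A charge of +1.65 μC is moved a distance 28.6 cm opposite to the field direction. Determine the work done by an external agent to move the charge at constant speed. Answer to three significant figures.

The potential change for a displacement 28.6 cm opposite to the field direction is ΔV = +Ed = 7750 V.
W_ext = qΔV = 0.0128 J.

0.0128 J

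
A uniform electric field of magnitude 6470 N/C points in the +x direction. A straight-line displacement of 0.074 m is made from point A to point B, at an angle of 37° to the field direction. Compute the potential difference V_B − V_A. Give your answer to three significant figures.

-382 V

Only the component of displacement along E changes the potential: ΔV = −E·d·cosθ.
ΔV = −(6470 V/m)(0.0740 m)cos37° = -382 V.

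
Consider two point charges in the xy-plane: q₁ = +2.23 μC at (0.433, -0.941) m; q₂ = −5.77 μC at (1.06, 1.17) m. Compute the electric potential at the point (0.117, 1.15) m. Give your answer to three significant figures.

The total potential is the scalar sum of each charge's contribution, V = Σ kqᵢ/rᵢ.
Distances from the field point to each charge: r₁ = 2.11 m, r₂ = 0.943 m.
V = k[(2.23×10⁻⁶)/(2.11) + (-5.77×10⁻⁶)/(0.943)] = -4.55×10⁴ V.

-4.55×10⁴ V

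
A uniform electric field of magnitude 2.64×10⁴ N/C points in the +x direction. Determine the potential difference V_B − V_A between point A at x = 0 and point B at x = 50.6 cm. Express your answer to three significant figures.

In a uniform field, potential decreases in the direction of E: V_B − V_A = −E·Δx.
V_B − V_A = −(2.64×10⁴ V/m)(0.506 m) = -1.34×10⁴ V.

-1.34×10⁴ V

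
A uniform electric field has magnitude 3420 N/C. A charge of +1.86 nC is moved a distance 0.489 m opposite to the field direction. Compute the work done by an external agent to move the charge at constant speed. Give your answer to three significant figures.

The potential change for a displacement 0.489 m opposite to the field direction is ΔV = +Ed = 1670 V.
W_ext = qΔV = 3.11×10⁻⁶ J.

3.11×10⁻⁶ J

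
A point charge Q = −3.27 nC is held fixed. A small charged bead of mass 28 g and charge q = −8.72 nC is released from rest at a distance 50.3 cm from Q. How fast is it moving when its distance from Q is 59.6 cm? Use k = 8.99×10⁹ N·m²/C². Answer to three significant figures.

Only the electrostatic force acts, so mechanical energy is conserved: ½mv² = U₁ − U₂ = kQq(1/r₁ − 1/r₂).
U₁ − U₂ = (8.99×10⁹ N·m²/C²)(-3.27×10⁻⁹ C)(-8.72×10⁻⁹ C)(1/0.503 − 1/0.596) = 7.95×10⁻⁸ J.
v = √(2·7.95×10⁻⁸/0.0280) = 2.38×10⁻³ m/s.

2.38×10⁻³ m/s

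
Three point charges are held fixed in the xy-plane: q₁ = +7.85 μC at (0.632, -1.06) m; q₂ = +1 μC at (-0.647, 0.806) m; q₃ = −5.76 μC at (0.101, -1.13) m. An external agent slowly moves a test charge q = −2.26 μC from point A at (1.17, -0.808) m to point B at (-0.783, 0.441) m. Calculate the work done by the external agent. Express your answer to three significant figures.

For quasistatic motion the external work equals the change in potential energy: W_ext = qΔV = q(V_B − V_A).
At A: distances to the source charges are 0.594 m, 2.43 m, 1.12 m; V_A = Σ kqᵢ/rᵢ = 7.61×10⁴ V.
At B: distances to the source charges are 2.06 m, 0.390 m, 1.80 m; V_B = Σ kqᵢ/rᵢ = 2.86×10⁴ V.
ΔV = V_B − V_A = -4.75×10⁴ V.
W_ext = qΔV = (-2.26×10⁻⁶ C)(-4.75×10⁴ V) = 0.107 J.

0.107 J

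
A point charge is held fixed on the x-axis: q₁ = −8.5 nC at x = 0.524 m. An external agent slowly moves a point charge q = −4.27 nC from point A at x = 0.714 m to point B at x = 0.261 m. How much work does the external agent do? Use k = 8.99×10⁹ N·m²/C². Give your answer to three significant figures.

For quasistatic motion the external work equals the change in potential energy: W_ext = qΔV = q(V_B − V_A).
At A: distance to the source charge is 0.190 m; V_A = kq₁/r = -402 V.
At B: distance to the source charge is 0.263 m; V_B = kq₁/r = -291 V.
ΔV = V_B − V_A = 112 V.
W_ext = qΔV = (-4.27×10⁻⁹ C)(112 V) = -4.77×10⁻⁷ J.

-4.77×10⁻⁷ J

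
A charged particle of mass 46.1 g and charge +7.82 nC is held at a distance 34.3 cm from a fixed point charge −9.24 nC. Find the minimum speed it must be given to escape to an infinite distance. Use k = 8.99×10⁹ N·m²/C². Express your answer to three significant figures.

To just escape, total mechanical energy must reach zero at infinity: ½mv²_min + U = 0, so ½mv²_min = −U = |kQq|/r.
|U| = |kQq|/r = (8.99×10⁹ N·m²/C²)(9.24×10⁻⁹)(7.82×10⁻⁹)/(0.343) = 1.89×10⁻⁶ J.
v_min = √(2|U|/m) = √(2·1.89×10⁻⁶/0.0461) = 9.06×10⁻³ m/s.

9.06×10⁻³ m/s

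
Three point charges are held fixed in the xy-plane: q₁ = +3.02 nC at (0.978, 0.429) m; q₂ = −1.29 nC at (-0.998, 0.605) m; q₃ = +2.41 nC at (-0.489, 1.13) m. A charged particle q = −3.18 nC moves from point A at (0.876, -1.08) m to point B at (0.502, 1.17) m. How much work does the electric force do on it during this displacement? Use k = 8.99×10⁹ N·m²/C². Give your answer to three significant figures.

The work done by the electric force is W_field = −ΔU = −q(V_B − V_A) = q(V_A − V_B).
At A: distances to the source charges are 1.51 m, 2.52 m, 2.60 m; V_A = Σ kqᵢ/rᵢ = 21.7 V.
At B: distances to the source charges are 0.881 m, 1.60 m, 0.992 m; V_B = Σ kqᵢ/rᵢ = 45.4 V.
ΔV = V_B − V_A = 23.7 V.
W_field = −qΔV = −(-3.18×10⁻⁹ C)(23.7 V) = 7.55×10⁻⁸ J.

7.55×10⁻⁸ J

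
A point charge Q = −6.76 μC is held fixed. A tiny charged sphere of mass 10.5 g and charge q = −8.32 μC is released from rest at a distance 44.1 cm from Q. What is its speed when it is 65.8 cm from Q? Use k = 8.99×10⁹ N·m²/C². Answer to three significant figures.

8.49 m/s

Only the electrostatic force acts, so mechanical energy is conserved: ½mv² = U₁ − U₂ = kQq(1/r₁ − 1/r₂).
U₁ − U₂ = (8.99×10⁹ N·m²/C²)(-6.76×10⁻⁶ C)(-8.32×10⁻⁶ C)(1/0.441 − 1/0.658) = 0.378 J.
v = √(2·0.378/0.0105) = 8.49 m/s.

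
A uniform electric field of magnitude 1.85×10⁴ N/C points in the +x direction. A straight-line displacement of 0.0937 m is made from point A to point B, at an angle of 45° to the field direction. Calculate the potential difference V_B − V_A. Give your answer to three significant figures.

-1230 V

Only the component of displacement along E changes the potential: ΔV = −E·d·cosθ.
ΔV = −(1.85×10⁴ V/m)(0.0937 m)cos45° = -1230 V.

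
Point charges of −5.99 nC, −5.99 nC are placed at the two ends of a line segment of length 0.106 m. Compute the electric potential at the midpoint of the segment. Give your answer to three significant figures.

-2030 V

The total potential is the scalar sum of each charge's contribution, V = Σ kqᵢ/rᵢ.
Each charge is 0.0530 m from the midpoint.
V = k[(-5.99×10⁻⁹)/(0.0530) + (-5.99×10⁻⁹)/(0.0530)] = -2030 V.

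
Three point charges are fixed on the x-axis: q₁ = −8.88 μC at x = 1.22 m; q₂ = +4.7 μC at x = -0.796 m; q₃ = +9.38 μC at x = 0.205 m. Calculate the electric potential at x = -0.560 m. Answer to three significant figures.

2.44×10⁵ V

Electric potential is a scalar, so the contributions from each charge add algebraically: V = Σ kqᵢ/rᵢ.
Distances from the field point to each charge: r₁ = 1.78 m, r₂ = 0.236 m, r₃ = 0.765 m.
V = k[(-8.88×10⁻⁶)/(1.78) + (4.70×10⁻⁶)/(0.236) + (9.38×10⁻⁶)/(0.765)] = 2.44×10⁵ V.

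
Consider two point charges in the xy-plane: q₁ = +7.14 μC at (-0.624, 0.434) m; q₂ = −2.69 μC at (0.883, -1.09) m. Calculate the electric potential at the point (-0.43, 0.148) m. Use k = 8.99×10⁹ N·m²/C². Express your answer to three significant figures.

The total potential is the scalar sum of each charge's contribution, V = Σ kqᵢ/rᵢ.
Distances from the field point to each charge: r₁ = 0.346 m, r₂ = 1.80 m.
V = k[(7.14×10⁻⁶)/(0.346) + (-2.69×10⁻⁶)/(1.80)] = 1.72×10⁵ V.

1.72×10⁵ V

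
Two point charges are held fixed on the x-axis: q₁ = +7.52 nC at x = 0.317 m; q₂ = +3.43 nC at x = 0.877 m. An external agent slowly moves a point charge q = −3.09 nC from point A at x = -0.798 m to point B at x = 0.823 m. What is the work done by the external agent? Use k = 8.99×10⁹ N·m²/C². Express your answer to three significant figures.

For quasistatic motion the external work equals the change in potential energy: W_ext = qΔV = q(V_B − V_A).
At A: distances to the source charges are 1.11 m, 1.68 m; V_A = Σ kqᵢ/rᵢ = 79.0 V.
At B: distances to the source charges are 0.506 m, 0.0540 m; V_B = Σ kqᵢ/rᵢ = 705 V.
ΔV = V_B − V_A = 626 V.
W_ext = qΔV = (-3.09×10⁻⁹ C)(626 V) = -1.93×10⁻⁶ J.

-1.93×10⁻⁶ J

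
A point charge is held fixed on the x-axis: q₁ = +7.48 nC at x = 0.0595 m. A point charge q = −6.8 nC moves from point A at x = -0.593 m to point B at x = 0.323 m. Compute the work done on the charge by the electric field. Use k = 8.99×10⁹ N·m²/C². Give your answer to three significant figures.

The work done by the electric force is W_field = −ΔU = −q(V_B − V_A) = q(V_A − V_B).
At A: distance to the source charge is 0.652 m; V_A = kq₁/r = 103 V.
At B: distance to the source charge is 0.264 m; V_B = kq₁/r = 255 V.
ΔV = V_B − V_A = 152 V.
W_field = −qΔV = −(-6.80×10⁻⁹ C)(152 V) = 1.03×10⁻⁶ J.

1.03×10⁻⁶ J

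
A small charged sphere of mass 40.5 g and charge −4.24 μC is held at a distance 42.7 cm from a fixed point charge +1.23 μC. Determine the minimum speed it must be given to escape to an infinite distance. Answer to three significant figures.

To just escape, total mechanical energy must reach zero at infinity: ½mv²_min + U = 0, so ½mv²_min = −U = |kQq|/r.
|U| = |kQq|/r = (8.99×10⁹ N·m²/C²)(1.23×10⁻⁶)(4.24×10⁻⁶)/(0.427) = 0.110 J.
v_min = √(2|U|/m) = √(2·0.110/0.0405) = 2.33 m/s.

2.33 m/s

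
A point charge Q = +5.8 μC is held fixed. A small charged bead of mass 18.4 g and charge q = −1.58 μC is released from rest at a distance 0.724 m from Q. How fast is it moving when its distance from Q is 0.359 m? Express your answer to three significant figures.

Only the electrostatic force acts, so mechanical energy is conserved: ½mv² = U₁ − U₂ = kQq(1/r₁ − 1/r₂).
U₁ − U₂ = (8.99×10⁹ N·m²/C²)(5.80×10⁻⁶ C)(-1.58×10⁻⁶ C)(1/0.724 − 1/0.359) = 0.116 J.
v = √(2·0.116/0.0184) = 3.55 m/s.

3.55 m/s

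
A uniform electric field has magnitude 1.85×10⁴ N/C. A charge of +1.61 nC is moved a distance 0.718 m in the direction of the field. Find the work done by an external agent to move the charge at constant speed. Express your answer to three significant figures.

The potential change for a displacement 0.718 m in the direction of the field is ΔV = −Ed = -1.33×10⁴ V.
W_ext = qΔV = -2.14×10⁻⁵ J.

-2.14×10⁻⁵ J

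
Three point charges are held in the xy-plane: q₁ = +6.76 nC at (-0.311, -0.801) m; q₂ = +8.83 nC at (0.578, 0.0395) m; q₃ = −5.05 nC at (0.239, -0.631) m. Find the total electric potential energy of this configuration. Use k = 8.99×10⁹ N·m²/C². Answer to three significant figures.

The work to assemble the configuration equals its total potential energy, U = Σ kqᵢqⱼ/rᵢⱼ over all pairs.
Pair separations: r₁₂ = 1.22 m, r₁₃ = 0.576 m, r₂₃ = 0.751 m.
U = (4.39×10⁻⁷) + (-5.33×10⁻⁷) + (-5.34×10⁻⁷) = -6.28×10⁻⁷ J.

-6.28×10⁻⁷ J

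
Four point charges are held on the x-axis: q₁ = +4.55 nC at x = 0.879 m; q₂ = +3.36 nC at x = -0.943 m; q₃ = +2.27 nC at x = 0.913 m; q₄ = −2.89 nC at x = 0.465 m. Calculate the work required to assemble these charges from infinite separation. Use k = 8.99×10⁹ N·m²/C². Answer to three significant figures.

The assembly work is the sum of pairwise potential energies, U = Σ_{i<j} kqᵢqⱼ/rᵢⱼ.
Pair separations: r₁₂ = 1.82 m, r₁₃ = 0.0340 m, r₁₄ = 0.414 m, r₂₃ = 1.86 m, r₂₄ = 1.41 m, r₃₄ = 0.448 m.
Summing all 6 pair terms gives U = 2.36×10⁻⁶ J.

2.36×10⁻⁶ J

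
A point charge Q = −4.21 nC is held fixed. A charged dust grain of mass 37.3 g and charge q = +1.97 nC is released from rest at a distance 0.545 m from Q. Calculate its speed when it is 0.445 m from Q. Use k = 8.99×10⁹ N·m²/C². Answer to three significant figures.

Only the electrostatic force acts, so mechanical energy is conserved: ½mv² = U₁ − U₂ = kQq(1/r₁ − 1/r₂).
U₁ − U₂ = (8.99×10⁹ N·m²/C²)(-4.21×10⁻⁹ C)(1.97×10⁻⁹ C)(1/0.545 − 1/0.445) = 3.07×10⁻⁸ J.
v = √(2·3.07×10⁻⁸/0.0373) = 1.28×10⁻³ m/s.

1.28×10⁻³ m/s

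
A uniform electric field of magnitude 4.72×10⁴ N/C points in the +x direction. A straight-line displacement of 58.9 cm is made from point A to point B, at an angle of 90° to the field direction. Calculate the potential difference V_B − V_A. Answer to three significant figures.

0 V

Only the component of displacement along E changes the potential: ΔV = −E·d·cosθ.
ΔV = −(4.72×10⁴ V/m)(0.589 m)cos90° = 0 V.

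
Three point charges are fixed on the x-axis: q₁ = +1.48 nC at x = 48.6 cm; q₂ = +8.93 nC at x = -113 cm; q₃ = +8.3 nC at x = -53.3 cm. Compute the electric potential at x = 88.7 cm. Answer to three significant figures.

Electric potential is a scalar, so the contributions from each charge add algebraically: V = Σ kqᵢ/rᵢ.
Distances from the field point to each charge: r₁ = 0.401 m, r₂ = 2.02 m, r₃ = 1.42 m.
V = k[(1.48×10⁻⁹)/(0.401) + (8.93×10⁻⁹)/(2.02) + (8.30×10⁻⁹)/(1.42)] = 126 V.

126 V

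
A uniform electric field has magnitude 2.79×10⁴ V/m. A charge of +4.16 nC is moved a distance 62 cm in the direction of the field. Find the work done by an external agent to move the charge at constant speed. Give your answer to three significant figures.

The potential change for a displacement 62 cm in the direction of the field is ΔV = −Ed = -1.73×10⁴ V.
W_ext = qΔV = -7.20×10⁻⁵ J.

-7.20×10⁻⁵ J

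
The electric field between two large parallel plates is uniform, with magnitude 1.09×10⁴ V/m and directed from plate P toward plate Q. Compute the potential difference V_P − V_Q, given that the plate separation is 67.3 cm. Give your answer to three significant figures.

7340 V

In a uniform field, potential decreases in the direction of E: ΔV = −E·d for a displacement d parallel to E.
Going from Q to P is a displacement of 67.3 cm opposite to the field, so V_P − V_Q = +Ed = 7340 V.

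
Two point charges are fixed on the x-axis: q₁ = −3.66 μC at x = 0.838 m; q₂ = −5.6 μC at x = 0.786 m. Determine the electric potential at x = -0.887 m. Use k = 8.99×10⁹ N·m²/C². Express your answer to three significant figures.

-4.92×10⁴ V

The total potential is the scalar sum of each charge's contribution, V = Σ kqᵢ/rᵢ.
Distances from the field point to each charge: r₁ = 1.73 m, r₂ = 1.67 m.
V = k[(-3.66×10⁻⁶)/(1.73) + (-5.60×10⁻⁶)/(1.67)] = -4.92×10⁴ V.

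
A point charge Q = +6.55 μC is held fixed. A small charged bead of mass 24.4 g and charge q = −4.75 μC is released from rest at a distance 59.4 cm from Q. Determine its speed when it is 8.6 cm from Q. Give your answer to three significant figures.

Only the electrostatic force acts, so mechanical energy is conserved: ½mv² = U₁ − U₂ = kQq(1/r₁ − 1/r₂).
U₁ − U₂ = (8.99×10⁹ N·m²/C²)(6.55×10⁻⁶ C)(-4.75×10⁻⁶ C)(1/0.594 − 1/0.0860) = 2.78 J.
v = √(2·2.78/0.0244) = 15.1 m/s.

15.1 m/s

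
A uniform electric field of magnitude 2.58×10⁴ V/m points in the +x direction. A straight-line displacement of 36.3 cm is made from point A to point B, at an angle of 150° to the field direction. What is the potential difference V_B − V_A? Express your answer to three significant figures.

Only the component of displacement along E changes the potential: ΔV = −E·d·cosθ.
ΔV = −(2.58×10⁴ V/m)(0.363 m)cos150° = 8110 V.

8110 V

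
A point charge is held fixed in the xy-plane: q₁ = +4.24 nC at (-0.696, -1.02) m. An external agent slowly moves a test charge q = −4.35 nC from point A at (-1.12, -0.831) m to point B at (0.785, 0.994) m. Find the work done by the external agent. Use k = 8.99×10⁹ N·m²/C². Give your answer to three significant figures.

For quasistatic motion the external work equals the change in potential energy: W_ext = qΔV = q(V_B − V_A).
At A: distance to the source charge is 0.464 m; V_A = kq₁/r = 82.1 V.
At B: distance to the source charge is 2.50 m; V_B = kq₁/r = 15.2 V.
ΔV = V_B − V_A = -66.9 V.
W_ext = qΔV = (-4.35×10⁻⁹ C)(-66.9 V) = 2.91×10⁻⁷ J.

2.91×10⁻⁷ J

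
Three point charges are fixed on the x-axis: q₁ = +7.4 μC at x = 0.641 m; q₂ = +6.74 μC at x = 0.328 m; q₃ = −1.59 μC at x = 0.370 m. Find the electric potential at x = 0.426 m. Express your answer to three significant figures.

6.72×10⁵ V

Electric potential is a scalar, so the contributions from each charge add algebraically: V = Σ kqᵢ/rᵢ.
Distances from the field point to each charge: r₁ = 0.215 m, r₂ = 0.0980 m, r₃ = 0.0560 m.
V = k[(7.40×10⁻⁶)/(0.215) + (6.74×10⁻⁶)/(0.0980) + (-1.59×10⁻⁶)/(0.0560)] = 6.72×10⁵ V.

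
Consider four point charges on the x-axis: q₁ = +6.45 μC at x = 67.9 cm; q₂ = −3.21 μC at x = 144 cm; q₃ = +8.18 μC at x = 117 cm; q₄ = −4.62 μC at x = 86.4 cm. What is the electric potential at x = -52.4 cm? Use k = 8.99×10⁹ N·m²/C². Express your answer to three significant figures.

The total potential is the scalar sum of each charge's contribution, V = Σ kqᵢ/rᵢ.
Distances from the field point to each charge: r₁ = 1.20 m, r₂ = 1.96 m, r₃ = 1.69 m, r₄ = 1.39 m.
V = k[(6.45×10⁻⁶)/(1.20) + (-3.21×10⁻⁶)/(1.96) + (8.18×10⁻⁶)/(1.69) + (-4.62×10⁻⁶)/(1.39)] = 4.70×10⁴ V.

4.70×10⁴ V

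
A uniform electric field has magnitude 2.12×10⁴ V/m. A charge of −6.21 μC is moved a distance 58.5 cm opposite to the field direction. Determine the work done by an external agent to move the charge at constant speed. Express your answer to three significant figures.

The potential change for a displacement 58.5 cm opposite to the field direction is ΔV = +Ed = 1.24×10⁴ V.
W_ext = qΔV = -0.0770 J.

-0.0770 J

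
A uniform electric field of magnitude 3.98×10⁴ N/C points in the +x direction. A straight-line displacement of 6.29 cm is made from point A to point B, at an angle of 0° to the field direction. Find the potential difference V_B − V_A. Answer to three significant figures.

Only the component of displacement along E changes the potential: ΔV = −E·d·cosθ.
ΔV = −(3.98×10⁴ V/m)(0.0629 m)cos0° = -2500 V.

-2500 V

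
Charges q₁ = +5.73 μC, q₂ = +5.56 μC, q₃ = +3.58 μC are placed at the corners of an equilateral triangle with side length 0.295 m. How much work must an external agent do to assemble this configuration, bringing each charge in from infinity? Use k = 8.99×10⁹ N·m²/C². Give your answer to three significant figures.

2.20 J

The assembly work is the sum of pairwise potential energies, U = Σ_{i<j} kqᵢqⱼ/rᵢⱼ.
All three pair separations equal the side length, 0.295 m.
U = (0.971) + (0.625) + (0.607) = 2.20 J.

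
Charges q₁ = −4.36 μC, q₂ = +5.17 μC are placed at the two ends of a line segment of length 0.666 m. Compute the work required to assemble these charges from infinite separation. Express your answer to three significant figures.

The assembly work is the sum of pairwise potential energies, U = Σ_{i<j} kqᵢqⱼ/rᵢⱼ.
The separation is r = 0.666 m.
U = (-0.304) = -0.304 J.

-0.304 J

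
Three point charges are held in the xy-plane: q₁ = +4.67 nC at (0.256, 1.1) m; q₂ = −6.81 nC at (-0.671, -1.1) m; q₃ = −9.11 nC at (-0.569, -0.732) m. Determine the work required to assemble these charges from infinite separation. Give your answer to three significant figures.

1.15×10⁻⁶ J

The assembly work is the sum of pairwise potential energies, U = Σ_{i<j} kqᵢqⱼ/rᵢⱼ.
Pair separations: r₁₂ = 2.39 m, r₁₃ = 2.01 m, r₂₃ = 0.382 m.
U = (-1.20×10⁻⁷) + (-1.90×10⁻⁷) + (1.46×10⁻⁶) = 1.15×10⁻⁶ J.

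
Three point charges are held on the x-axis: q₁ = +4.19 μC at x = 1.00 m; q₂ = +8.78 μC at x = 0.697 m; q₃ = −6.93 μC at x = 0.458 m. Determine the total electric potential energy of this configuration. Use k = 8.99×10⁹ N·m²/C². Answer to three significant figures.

The work to assemble the configuration equals its total potential energy, U = Σ kqᵢqⱼ/rᵢⱼ over all pairs.
Pair separations: r₁₂ = 0.303 m, r₁₃ = 0.542 m, r₂₃ = 0.239 m.
U = (1.09) + (-0.482) + (-2.29) = -1.68 J.

-1.68 J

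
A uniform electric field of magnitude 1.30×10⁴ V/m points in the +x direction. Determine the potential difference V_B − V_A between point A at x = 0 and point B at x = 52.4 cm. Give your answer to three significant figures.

In a uniform field, potential decreases in the direction of E: V_B − V_A = −E·Δx.
V_B − V_A = −(1.30×10⁴ V/m)(0.524 m) = -6810 V.

-6810 V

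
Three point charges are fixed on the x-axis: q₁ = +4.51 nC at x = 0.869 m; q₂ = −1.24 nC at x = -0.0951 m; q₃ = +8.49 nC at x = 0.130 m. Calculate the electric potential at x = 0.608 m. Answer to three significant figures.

The total potential is the scalar sum of each charge's contribution, V = Σ kqᵢ/rᵢ.
Distances from the field point to each charge: r₁ = 0.261 m, r₂ = 0.703 m, r₃ = 0.478 m.
V = k[(4.51×10⁻⁹)/(0.261) + (-1.24×10⁻⁹)/(0.703) + (8.49×10⁻⁹)/(0.478)] = 299 V.

299 V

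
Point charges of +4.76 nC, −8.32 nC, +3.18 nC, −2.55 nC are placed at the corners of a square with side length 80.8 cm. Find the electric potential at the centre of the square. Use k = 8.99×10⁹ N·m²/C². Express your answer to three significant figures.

-46.1 V

Electric potential is a scalar, so the contributions from each charge add algebraically: V = Σ kqᵢ/rᵢ.
The distance from each corner to the centre is a√2/2 = 0.571 m.
V = k[(4.76×10⁻⁹)/(0.571) + (-8.32×10⁻⁹)/(0.571) + (3.18×10⁻⁹)/(0.571) + (-2.55×10⁻⁹)/(0.571)] = -46.1 V.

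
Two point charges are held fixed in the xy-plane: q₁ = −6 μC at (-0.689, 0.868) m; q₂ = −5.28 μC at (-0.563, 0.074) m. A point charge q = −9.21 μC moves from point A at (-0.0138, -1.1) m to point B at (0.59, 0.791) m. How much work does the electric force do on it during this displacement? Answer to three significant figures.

The work done by the electric force is W_field = −ΔU = −q(V_B − V_A) = q(V_A − V_B).
At A: distances to the source charges are 2.08 m, 1.30 m; V_A = Σ kqᵢ/rᵢ = -6.25×10⁴ V.
At B: distances to the source charges are 1.28 m, 1.36 m; V_B = Σ kqᵢ/rᵢ = -7.71×10⁴ V.
ΔV = V_B − V_A = -1.45×10⁴ V.
W_field = −qΔV = −(-9.21×10⁻⁶ C)(-1.45×10⁴ V) = -0.134 J.

-0.134 J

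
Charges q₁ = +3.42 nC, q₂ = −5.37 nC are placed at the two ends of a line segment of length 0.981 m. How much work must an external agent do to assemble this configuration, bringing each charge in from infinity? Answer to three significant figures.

The assembly work is the sum of pairwise potential energies, U = Σ_{i<j} kqᵢqⱼ/rᵢⱼ.
The separation is r = 0.981 m.
U = (-1.68×10⁻⁷) = -1.68×10⁻⁷ J.

-1.68×10⁻⁷ J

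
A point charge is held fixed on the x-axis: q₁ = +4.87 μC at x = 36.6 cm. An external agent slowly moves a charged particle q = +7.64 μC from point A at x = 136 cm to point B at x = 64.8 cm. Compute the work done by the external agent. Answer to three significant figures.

0.850 J

For quasistatic motion the external work equals the change in potential energy: W_ext = qΔV = q(V_B − V_A).
At A: distance to the source charge is 0.994 m; V_A = kq₁/r = 4.40×10⁴ V.
At B: distance to the source charge is 0.282 m; V_B = kq₁/r = 1.55×10⁵ V.
ΔV = V_B − V_A = 1.11×10⁵ V.
W_ext = qΔV = (7.64×10⁻⁶ C)(1.11×10⁵ V) = 0.850 J.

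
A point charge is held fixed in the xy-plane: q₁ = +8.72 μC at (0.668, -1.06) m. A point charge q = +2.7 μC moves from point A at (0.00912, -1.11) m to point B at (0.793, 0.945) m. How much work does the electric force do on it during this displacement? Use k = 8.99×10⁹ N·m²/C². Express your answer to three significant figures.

The work done by the electric force is W_field = −ΔU = −q(V_B − V_A) = q(V_A − V_B).
At A: distance to the source charge is 0.661 m; V_A = kq₁/r = 1.19×10⁵ V.
At B: distance to the source charge is 2.01 m; V_B = kq₁/r = 3.90×10⁴ V.
ΔV = V_B − V_A = -7.96×10⁴ V.
W_field = −qΔV = −(2.70×10⁻⁶ C)(-7.96×10⁴ V) = 0.215 J.

0.215 J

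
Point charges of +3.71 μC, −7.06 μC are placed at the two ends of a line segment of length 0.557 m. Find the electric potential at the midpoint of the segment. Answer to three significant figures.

Electric potential is a scalar, so the contributions from each charge add algebraically: V = Σ kqᵢ/rᵢ.
Each charge is 0.279 m from the midpoint.
V = k[(3.71×10⁻⁶)/(0.279) + (-7.06×10⁻⁶)/(0.279)] = -1.08×10⁵ V.

-1.08×10⁵ V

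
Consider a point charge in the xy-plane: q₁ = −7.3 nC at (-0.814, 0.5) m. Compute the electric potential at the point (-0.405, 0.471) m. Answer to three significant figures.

The total potential is the scalar sum of each charge's contribution, V = Σ kqᵢ/rᵢ.
Distances from the field point to each charge: r₁ = 0.410 m.
V = k[(-7.30×10⁻⁹)/(0.410)] = -160 V.

-160 V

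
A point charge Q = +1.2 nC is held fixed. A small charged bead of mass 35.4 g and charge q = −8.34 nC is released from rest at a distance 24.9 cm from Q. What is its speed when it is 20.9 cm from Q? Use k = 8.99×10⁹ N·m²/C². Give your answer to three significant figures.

1.98×10⁻³ m/s

Only the electrostatic force acts, so mechanical energy is conserved: ½mv² = U₁ − U₂ = kQq(1/r₁ − 1/r₂).
U₁ − U₂ = (8.99×10⁹ N·m²/C²)(1.20×10⁻⁹ C)(-8.34×10⁻⁹ C)(1/0.249 − 1/0.209) = 6.92×10⁻⁸ J.
v = √(2·6.92×10⁻⁸/0.0354) = 1.98×10⁻³ m/s.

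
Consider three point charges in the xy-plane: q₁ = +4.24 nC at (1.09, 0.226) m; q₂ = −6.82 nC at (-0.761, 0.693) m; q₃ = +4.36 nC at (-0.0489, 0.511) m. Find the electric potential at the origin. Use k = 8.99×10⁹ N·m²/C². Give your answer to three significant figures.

51.0 V

The total potential is the scalar sum of each charge's contribution, V = Σ kqᵢ/rᵢ.
Distances from the field point to each charge: r₁ = 1.11 m, r₂ = 1.03 m, r₃ = 0.513 m.
V = k[(4.24×10⁻⁹)/(1.11) + (-6.82×10⁻⁹)/(1.03) + (4.36×10⁻⁹)/(0.513)] = 51.0 V.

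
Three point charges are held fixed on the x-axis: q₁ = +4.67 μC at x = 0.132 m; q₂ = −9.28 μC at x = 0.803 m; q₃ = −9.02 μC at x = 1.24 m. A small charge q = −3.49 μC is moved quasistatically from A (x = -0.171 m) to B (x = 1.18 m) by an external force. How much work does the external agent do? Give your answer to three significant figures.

For quasistatic motion the external work equals the change in potential energy: W_ext = qΔV = q(V_B − V_A).
At A: distances to the source charges are 0.303 m, 0.974 m, 1.41 m; V_A = Σ kqᵢ/rᵢ = -4570 V.
At B: distances to the source charges are 1.05 m, 0.377 m, 0.0600 m; V_B = Σ kqᵢ/rᵢ = -1.53×10⁶ V.
ΔV = V_B − V_A = -1.53×10⁶ V.
W_ext = qΔV = (-3.49×10⁻⁶ C)(-1.53×10⁶ V) = 5.33 J.

5.33 J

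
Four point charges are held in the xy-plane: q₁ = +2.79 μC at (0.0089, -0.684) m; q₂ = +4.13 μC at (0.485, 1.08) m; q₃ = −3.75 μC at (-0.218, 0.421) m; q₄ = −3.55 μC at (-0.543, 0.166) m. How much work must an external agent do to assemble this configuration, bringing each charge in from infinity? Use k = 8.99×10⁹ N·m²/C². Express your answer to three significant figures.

The work to assemble the configuration equals its total potential energy, U = Σ kqᵢqⱼ/rᵢⱼ over all pairs.
Pair separations: r₁₂ = 1.83 m, r₁₃ = 1.13 m, r₁₄ = 1.01 m, r₂₃ = 0.964 m, r₂₄ = 1.38 m, r₃₄ = 0.413 m.
Summing all 6 pair terms gives U = -0.0651 J.

-0.0651 J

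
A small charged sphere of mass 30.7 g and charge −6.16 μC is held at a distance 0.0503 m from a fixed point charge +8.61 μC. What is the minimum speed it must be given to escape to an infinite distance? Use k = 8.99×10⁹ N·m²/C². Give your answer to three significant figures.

24.9 m/s

To just escape, total mechanical energy must reach zero at infinity: ½mv²_min + U = 0, so ½mv²_min = −U = |kQq|/r.
|U| = |kQq|/r = (8.99×10⁹ N·m²/C²)(8.61×10⁻⁶)(6.16×10⁻⁶)/(0.0503) = 9.48 J.
v_min = √(2|U|/m) = √(2·9.48/0.0307) = 24.9 m/s.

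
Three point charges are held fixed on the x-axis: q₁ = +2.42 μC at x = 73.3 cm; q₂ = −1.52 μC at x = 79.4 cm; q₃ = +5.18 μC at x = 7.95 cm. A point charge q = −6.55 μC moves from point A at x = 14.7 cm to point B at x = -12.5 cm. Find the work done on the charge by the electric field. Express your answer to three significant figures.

-3.06 J

The work done by the electric force is W_field = −ΔU = −q(V_B − V_A) = q(V_A − V_B).
At A: distances to the source charges are 0.586 m, 0.647 m, 0.0675 m; V_A = Σ kqᵢ/rᵢ = 7.06×10⁵ V.
At B: distances to the source charges are 0.858 m, 0.919 m, 0.205 m; V_B = Σ kqᵢ/rᵢ = 2.38×10⁵ V.
ΔV = V_B − V_A = -4.68×10⁵ V.
W_field = −qΔV = −(-6.55×10⁻⁶ C)(-4.68×10⁵ V) = -3.06 J.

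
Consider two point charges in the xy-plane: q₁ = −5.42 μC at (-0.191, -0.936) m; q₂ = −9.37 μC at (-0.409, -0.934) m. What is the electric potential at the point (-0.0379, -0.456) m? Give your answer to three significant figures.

-2.36×10⁵ V

Electric potential is a scalar, so the contributions from each charge add algebraically: V = Σ kqᵢ/rᵢ.
Distances from the field point to each charge: r₁ = 0.504 m, r₂ = 0.605 m.
V = k[(-5.42×10⁻⁶)/(0.504) + (-9.37×10⁻⁶)/(0.605)] = -2.36×10⁵ V.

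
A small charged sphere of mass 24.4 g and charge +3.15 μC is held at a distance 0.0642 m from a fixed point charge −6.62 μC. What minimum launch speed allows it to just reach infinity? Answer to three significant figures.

To just escape, total mechanical energy must reach zero at infinity: ½mv²_min + U = 0, so ½mv²_min = −U = |kQq|/r.
|U| = |kQq|/r = (8.99×10⁹ N·m²/C²)(6.62×10⁻⁶)(3.15×10⁻⁶)/(0.0642) = 2.92 J.
v_min = √(2|U|/m) = √(2·2.92/0.0244) = 15.5 m/s.

15.5 m/s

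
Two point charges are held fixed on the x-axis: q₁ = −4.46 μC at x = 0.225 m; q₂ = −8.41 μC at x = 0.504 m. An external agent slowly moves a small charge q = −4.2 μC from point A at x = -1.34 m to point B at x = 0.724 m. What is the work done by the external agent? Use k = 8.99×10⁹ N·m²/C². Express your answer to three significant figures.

For quasistatic motion the external work equals the change in potential energy: W_ext = qΔV = q(V_B − V_A).
At A: distances to the source charges are 1.57 m, 1.84 m; V_A = Σ kqᵢ/rᵢ = -6.66×10⁴ V.
At B: distances to the source charges are 0.499 m, 0.220 m; V_B = Σ kqᵢ/rᵢ = -4.24×10⁵ V.
ΔV = V_B − V_A = -3.57×10⁵ V.
W_ext = qΔV = (-4.20×10⁻⁶ C)(-3.57×10⁵ V) = 1.50 J.

1.50 J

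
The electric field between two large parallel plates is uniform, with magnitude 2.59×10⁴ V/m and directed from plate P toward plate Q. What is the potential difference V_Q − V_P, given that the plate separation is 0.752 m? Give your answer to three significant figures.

-1.95×10⁴ V

In a uniform field, potential decreases in the direction of E: ΔV = −E·d for a displacement d parallel to E.
Going from P to Q is a displacement of 0.752 m along the field, so V_Q − V_P = −Ed = -1.95×10⁴ V.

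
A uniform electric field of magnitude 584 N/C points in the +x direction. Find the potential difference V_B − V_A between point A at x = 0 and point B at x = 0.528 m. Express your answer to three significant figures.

In a uniform field, potential decreases in the direction of E: V_B − V_A = −E·Δx.
V_B − V_A = −(584 V/m)(0.528 m) = -308 V.

-308 V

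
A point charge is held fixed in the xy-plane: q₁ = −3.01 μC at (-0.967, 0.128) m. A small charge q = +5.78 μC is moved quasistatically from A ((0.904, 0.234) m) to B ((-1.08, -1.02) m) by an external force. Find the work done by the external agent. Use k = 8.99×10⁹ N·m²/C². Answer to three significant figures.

-0.0521 J

For quasistatic motion the external work equals the change in potential energy: W_ext = qΔV = q(V_B − V_A).
At A: distance to the source charge is 1.87 m; V_A = kq₁/r = -1.44×10⁴ V.
At B: distance to the source charge is 1.15 m; V_B = kq₁/r = -2.35×10⁴ V.
ΔV = V_B − V_A = -9020 V.
W_ext = qΔV = (5.78×10⁻⁶ C)(-9020 V) = -0.0521 J.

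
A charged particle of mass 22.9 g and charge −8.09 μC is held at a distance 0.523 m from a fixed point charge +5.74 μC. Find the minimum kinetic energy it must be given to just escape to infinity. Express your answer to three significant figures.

To just escape, total mechanical energy must reach zero at infinity: ½mv²_min + U = 0, so ½mv²_min = −U = |kQq|/r.
|U| = |kQq|/r = (8.99×10⁹ N·m²/C²)(5.74×10⁻⁶)(8.09×10⁻⁶)/(0.523) = 0.798 J.

0.798 J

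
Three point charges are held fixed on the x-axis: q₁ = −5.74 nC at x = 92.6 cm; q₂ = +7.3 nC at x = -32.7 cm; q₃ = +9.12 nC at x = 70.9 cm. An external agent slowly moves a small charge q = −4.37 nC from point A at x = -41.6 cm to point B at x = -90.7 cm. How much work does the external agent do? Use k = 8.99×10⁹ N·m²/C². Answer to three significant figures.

For quasistatic motion the external work equals the change in potential energy: W_ext = qΔV = q(V_B − V_A).
At A: distances to the source charges are 1.34 m, 0.0890 m, 1.12 m; V_A = Σ kqᵢ/rᵢ = 772 V.
At B: distances to the source charges are 1.83 m, 0.580 m, 1.62 m; V_B = Σ kqᵢ/rᵢ = 136 V.
ΔV = V_B − V_A = -636 V.
W_ext = qΔV = (-4.37×10⁻⁹ C)(-636 V) = 2.78×10⁻⁶ J.

2.78×10⁻⁶ J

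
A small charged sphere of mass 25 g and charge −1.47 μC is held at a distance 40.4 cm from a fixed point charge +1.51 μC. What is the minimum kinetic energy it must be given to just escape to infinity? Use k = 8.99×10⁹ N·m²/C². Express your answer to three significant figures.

0.0494 J

To just escape, total mechanical energy must reach zero at infinity: ½mv²_min + U = 0, so ½mv²_min = −U = |kQq|/r.
|U| = |kQq|/r = (8.99×10⁹ N·m²/C²)(1.51×10⁻⁶)(1.47×10⁻⁶)/(0.404) = 0.0494 J.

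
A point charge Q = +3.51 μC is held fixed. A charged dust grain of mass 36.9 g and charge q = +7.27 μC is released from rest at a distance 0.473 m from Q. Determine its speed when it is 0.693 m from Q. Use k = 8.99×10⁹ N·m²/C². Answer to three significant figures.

Only the electrostatic force acts, so mechanical energy is conserved: ½mv² = U₁ − U₂ = kQq(1/r₁ − 1/r₂).
U₁ − U₂ = (8.99×10⁹ N·m²/C²)(3.51×10⁻⁶ C)(7.27×10⁻⁶ C)(1/0.473 − 1/0.693) = 0.154 J.
v = √(2·0.154/0.0369) = 2.89 m/s.

2.89 m/s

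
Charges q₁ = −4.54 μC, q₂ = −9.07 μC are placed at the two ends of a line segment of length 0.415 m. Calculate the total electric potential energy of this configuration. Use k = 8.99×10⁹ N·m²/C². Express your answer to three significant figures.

The work to assemble the configuration equals its total potential energy, U = Σ kqᵢqⱼ/rᵢⱼ over all pairs.
The separation is r = 0.415 m.
U = (0.892) = 0.892 J.

0.892 J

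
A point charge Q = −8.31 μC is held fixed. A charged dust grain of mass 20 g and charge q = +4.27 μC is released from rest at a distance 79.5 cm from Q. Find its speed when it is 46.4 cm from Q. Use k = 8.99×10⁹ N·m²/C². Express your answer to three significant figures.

5.35 m/s

Only the electrostatic force acts, so mechanical energy is conserved: ½mv² = U₁ − U₂ = kQq(1/r₁ − 1/r₂).
U₁ − U₂ = (8.99×10⁹ N·m²/C²)(-8.31×10⁻⁶ C)(4.27×10⁻⁶ C)(1/0.795 − 1/0.464) = 0.286 J.
v = √(2·0.286/0.0200) = 5.35 m/s.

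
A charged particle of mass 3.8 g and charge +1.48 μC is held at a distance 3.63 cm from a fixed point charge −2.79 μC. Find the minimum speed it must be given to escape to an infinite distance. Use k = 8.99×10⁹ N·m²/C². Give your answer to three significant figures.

23.2 m/s

To just escape, total mechanical energy must reach zero at infinity: ½mv²_min + U = 0, so ½mv²_min = −U = |kQq|/r.
|U| = |kQq|/r = (8.99×10⁹ N·m²/C²)(2.79×10⁻⁶)(1.48×10⁻⁶)/(0.0363) = 1.02 J.
v_min = √(2|U|/m) = √(2·1.02/3.80×10⁻³) = 23.2 m/s.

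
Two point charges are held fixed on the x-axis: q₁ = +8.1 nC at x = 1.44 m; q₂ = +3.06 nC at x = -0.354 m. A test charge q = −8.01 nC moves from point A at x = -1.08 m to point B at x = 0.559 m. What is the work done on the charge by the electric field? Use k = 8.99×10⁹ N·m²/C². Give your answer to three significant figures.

3.68×10⁻⁷ J

The work done by the electric force is W_field = −ΔU = −q(V_B − V_A) = q(V_A − V_B).
At A: distances to the source charges are 2.52 m, 0.726 m; V_A = Σ kqᵢ/rᵢ = 66.8 V.
At B: distances to the source charges are 0.881 m, 0.913 m; V_B = Σ kqᵢ/rᵢ = 113 V.
ΔV = V_B − V_A = 46.0 V.
W_field = −qΔV = −(-8.01×10⁻⁹ C)(46.0 V) = 3.68×10⁻⁷ J.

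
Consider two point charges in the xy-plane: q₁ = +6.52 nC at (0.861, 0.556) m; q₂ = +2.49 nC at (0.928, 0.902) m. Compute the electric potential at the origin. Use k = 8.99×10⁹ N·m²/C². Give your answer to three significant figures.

The total potential is the scalar sum of each charge's contribution, V = Σ kqᵢ/rᵢ.
Distances from the field point to each charge: r₁ = 1.02 m, r₂ = 1.29 m.
V = k[(6.52×10⁻⁹)/(1.02) + (2.49×10⁻⁹)/(1.29)] = 74.5 V.

74.5 V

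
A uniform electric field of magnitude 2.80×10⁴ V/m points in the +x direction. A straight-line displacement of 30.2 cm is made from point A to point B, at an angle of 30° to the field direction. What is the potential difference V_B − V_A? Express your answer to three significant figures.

-7320 V

Only the component of displacement along E changes the potential: ΔV = −E·d·cosθ.
ΔV = −(2.80×10⁴ V/m)(0.302 m)cos30° = -7320 V.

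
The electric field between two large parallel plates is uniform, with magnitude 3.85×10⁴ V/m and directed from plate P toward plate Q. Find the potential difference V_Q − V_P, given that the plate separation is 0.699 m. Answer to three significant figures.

In a uniform field, potential decreases in the direction of E: ΔV = −E·d for a displacement d parallel to E.
Going from P to Q is a displacement of 0.699 m along the field, so V_Q − V_P = −Ed = -2.69×10⁴ V.

-2.69×10⁴ V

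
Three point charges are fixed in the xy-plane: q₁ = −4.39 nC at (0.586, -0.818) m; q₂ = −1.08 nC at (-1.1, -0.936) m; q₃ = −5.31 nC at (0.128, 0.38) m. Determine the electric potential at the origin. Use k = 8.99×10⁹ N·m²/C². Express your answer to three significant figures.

-165 V

Electric potential is a scalar, so the contributions from each charge add algebraically: V = Σ kqᵢ/rᵢ.
Distances from the field point to each charge: r₁ = 1.01 m, r₂ = 1.44 m, r₃ = 0.401 m.
V = k[(-4.39×10⁻⁹)/(1.01) + (-1.08×10⁻⁹)/(1.44) + (-5.31×10⁻⁹)/(0.401)] = -165 V.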